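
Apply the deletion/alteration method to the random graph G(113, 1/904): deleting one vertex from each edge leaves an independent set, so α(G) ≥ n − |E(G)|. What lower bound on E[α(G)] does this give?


E[|E(G)|] = C(113, 2)·p = 6328 · (1/904) = 7.
E[α(G)] ≥ n − E[|E(G)|] = 113 − 7 = 106.
Numerically: ≈ 106.00000.
(This is only a lower bound; the true E[α(G)] may be larger.)

E[α(G)] ≥ 106 ≈ 106.00000.


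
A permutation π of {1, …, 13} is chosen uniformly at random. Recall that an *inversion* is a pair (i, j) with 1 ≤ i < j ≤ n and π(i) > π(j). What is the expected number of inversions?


Write X = Σ X_I over the C(13, 2) = 78 pairs i < j, with X_I the indicator of one inversion.
There are 78 indicators.
For each fixed pair i < j, the values π(i) and π(j) are two distinct elements of {1, …, 13} in uniformly random order; by symmetry P[π(i) > π(j)] = 1/2.
By linearity: E[X] = 78 · (1/2) = C(13, 2) · (1/2) = 78/2 = 39 ≈ 39.0000.

E[X] = 39 = 39.0000.


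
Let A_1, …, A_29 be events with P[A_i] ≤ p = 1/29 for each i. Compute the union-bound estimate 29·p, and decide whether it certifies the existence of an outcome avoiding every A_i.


Union bound: P[∪_{i=1}^{29} A_i] ≤ Σ_i P[A_i] ≤ 29·p = 29·(1/29) = 1.
Numerically: 1 ≈ 1.00000.
Is 1 < 1? NO.
Since the bound 1 is ≥ 1, the union bound is uninformative here; it does NOT by itself certify existence.

29·p = 1 ≈ 1.00000; existence NOT certified by the union bound.


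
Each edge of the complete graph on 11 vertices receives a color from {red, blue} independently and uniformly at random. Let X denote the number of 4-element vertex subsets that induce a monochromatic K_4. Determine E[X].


Let X = Σ_S X_S over the C(11, 4) = 330 subsets S of size 4, where X_S = 1 if the K_4 on S is monochromatic.
For a fixed S, the K_4 on S has C(4, 2) = 6 edges. P[all 6 edges red] = (1/2)^6, and likewise for blue, so P[monochromatic] = 2·(1/2)^6 = 2^{1 − 6} = 1/32.
By linearity of expectation: E[X] = C(11, 4) · 2^{1 − 6} = 330 · 1/32 = 165/16.
Numerically: E[X] ≈ 10.3125.

E[X] = C(11,4)·2^(1−C(4,2)) = 165/16 ≈ 10.3125.


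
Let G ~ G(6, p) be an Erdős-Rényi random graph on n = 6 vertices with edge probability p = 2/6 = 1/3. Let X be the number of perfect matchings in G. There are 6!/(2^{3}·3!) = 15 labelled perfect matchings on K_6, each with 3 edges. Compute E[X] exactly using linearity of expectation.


K_6 has 6!/(2^{3}·3!) = 15 labelled perfect matchings.
For each such perfect matching H, let X_H = 1 if all 3 edges of H are present in G. Then P[X_H = 1] = p^{3} = (1/3)^{3} = 1/27.
Summing the indicators: E[X] = Σ_H E[X_H] = 15 · p^{3} = 15 · 1/27 = 5/9.
Numerically: E[X] ≈ 0.55556.

E[X] = 15 · (1/3)^{3} = 5/9 ≈ 0.55556.


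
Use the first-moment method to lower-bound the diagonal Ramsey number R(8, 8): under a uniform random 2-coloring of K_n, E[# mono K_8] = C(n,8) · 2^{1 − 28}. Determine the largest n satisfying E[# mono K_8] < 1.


We need C(n, 8) · 2^{1 − 28} < 1, i.e. C(n, 8) < 2^{28 − 1} = 134217728.
Check values of n near the boundary:
  n = 37: C(37, 8) = 38608020; 38608020 < 134217728? YES
  n = 38: C(38, 8) = 48903492; 48903492 < 134217728? YES
  n = 39: C(39, 8) = 61523748; 61523748 < 134217728? YES
  n = 40: C(40, 8) = 76904685; 76904685 < 134217728? YES
  n = 41: C(41, 8) = 95548245; 95548245 < 134217728? YES
  n = 42: C(42, 8) = 118030185; 118030185 < 134217728? YES
  n = 43: C(43, 8) = 145008513; 145008513 < 134217728? NO
  n = 44: C(44, 8) = 177232627; 177232627 < 134217728? NO
  n = 45: C(45, 8) = 215553195; 215553195 < 134217728? NO
The largest n with C(n, 8) < 134217728 is n = 42 (where E[X] = 118030185/134217728 ≈ 0.879393). Hence R(8, 8) > 42, i.e. R(8, 8) ≥ 43.

Largest n = 42; hence R(8, 8) > 42.


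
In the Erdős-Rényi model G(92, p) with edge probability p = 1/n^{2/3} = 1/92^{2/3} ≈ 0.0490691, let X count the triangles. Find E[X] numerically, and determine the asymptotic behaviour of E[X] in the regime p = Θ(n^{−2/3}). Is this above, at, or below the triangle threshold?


Number of potential triangles: C(92, 3) = 125580.
Each occurs with probability p³ ≈ (0.0490691)³ ≈ 1.18147448e-04.
By linearity: E[X] = C(92, 3)·p³ ≈ 125580 · 1.18147448e-04 ≈ 14.836957.
Since α = 2/3 < 1, p = c/n^{2/3} ≫ 1/n is above the triangle threshold p ~ 1/n. Asymptotically E[X] ~ (c³/6)·n^{3(1−α)} = (1³/6)·n^{1} → ∞; triangles are abundant w.h.p.

E[X] ≈ 14.836957; in regime p = Θ(1/n^{2/3}) E[X] diverges (above the triangle threshold p ~ 1/n).


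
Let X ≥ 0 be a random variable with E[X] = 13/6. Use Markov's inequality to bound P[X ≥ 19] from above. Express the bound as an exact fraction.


μ = E[X] = 13/6, a = 19.
Markov: P[X ≥ 19] ≤ μ/a = (13/6)/19 = 13/114.
Numerically: ≈ 0.114035.
(Since a = 19 > μ = 2.166667, the bound 13/114 is < 1 and informative.)

P[X ≥ 19] ≤ 13/114 ≈ 0.114035.


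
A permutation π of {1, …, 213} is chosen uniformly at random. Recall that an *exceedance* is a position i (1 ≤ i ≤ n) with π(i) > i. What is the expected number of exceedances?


Write X = Σ_{i=1}^{213} X_i, where X_i = 1_{π(i) > i}.
For each fixed i, π(i) is uniform over {1, …, 213} (marginal of a uniform permutation), so P[π(i) > i] = (n − i)/n. Summing: Σ_{i=1}^{213} (n − i)/n = (0 + 1 + … + 212)/213 = 213(213 − 1)/(2·213) = (213 − 1)/2.
Hence E[X] = Σ_{i=1}^{213} (213 − i)/213 = 106 ≈ 106.0000.

E[X] = 106 = 106.0000.


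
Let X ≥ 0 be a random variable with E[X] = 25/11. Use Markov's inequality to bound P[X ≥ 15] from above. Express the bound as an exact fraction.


μ = E[X] = 25/11, a = 15.
Markov: P[X ≥ 15] ≤ μ/a = (25/11)/15 = 5/33.
Numerically: ≈ 0.152.
(Since a = 15 > μ = 2.273, the bound 5/33 is < 1 and informative.)

P[X ≥ 15] ≤ 5/33 ≈ 0.152.


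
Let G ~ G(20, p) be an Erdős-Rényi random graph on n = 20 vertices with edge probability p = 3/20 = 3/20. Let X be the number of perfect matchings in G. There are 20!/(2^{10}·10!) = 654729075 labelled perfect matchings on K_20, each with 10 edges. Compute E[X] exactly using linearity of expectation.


K_20 has 20!/(2^{10}·10!) = 654729075 labelled perfect matchings.
For each such perfect matching H, let X_H = 1 if all 10 edges of H are present in G. Then P[X_H = 1] = p^{10} = (3/20)^{10} = 59049/10240000000000.
Summing the indicators: E[X] = Σ_H E[X_H] = 654729075 · p^{10} = 654729075 · 59049/10240000000000 = 1546443885987/409600000000.
Numerically: E[X] ≈ 3.7755.

E[X] = 654729075 · (3/20)^{10} = 1546443885987/409600000000 ≈ 3.7755.


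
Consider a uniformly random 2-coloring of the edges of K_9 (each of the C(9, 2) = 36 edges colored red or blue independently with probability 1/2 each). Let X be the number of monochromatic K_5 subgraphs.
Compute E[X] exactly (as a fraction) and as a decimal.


Let X = Σ_S X_S over the C(9, 5) = 126 subsets S of size 5, where X_S = 1 if the K_5 on S is monochromatic.
For a fixed S, the K_5 on S has C(5, 2) = 10 edges. P[all 10 edges red] = (1/2)^10, and likewise for blue, so P[monochromatic] = 2·(1/2)^10 = 2^{1 − 10} = 1/512.
By linearity of expectation: E[X] = C(9, 5) · 2^{1 − 10} = 126 · 1/512 = 63/256.
Numerically: E[X] ≈ 0.24609.

E[X] = C(9,5)·2^(1−C(5,2)) = 63/256 ≈ 0.24609.


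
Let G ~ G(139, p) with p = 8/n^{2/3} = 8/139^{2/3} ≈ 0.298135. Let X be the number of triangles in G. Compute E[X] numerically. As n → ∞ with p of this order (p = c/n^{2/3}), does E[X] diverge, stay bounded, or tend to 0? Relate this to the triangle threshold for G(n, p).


Number of potential triangles: C(139, 3) = 437989.
Each occurs with probability p³ ≈ (0.298135)³ ≈ 2.64996636e-02.
By linearity: E[X] = C(139, 3)·p³ ≈ 437989 · 2.64996636e-02 ≈ 11606.561151.
Since α = 2/3 < 1, p = c/n^{2/3} ≫ 1/n is above the triangle threshold p ~ 1/n. Asymptotically E[X] ~ (c³/6)·n^{3(1−α)} = (8³/6)·n^{1} → ∞; triangles are abundant w.h.p.

E[X] ≈ 11606.561151; in regime p = Θ(1/n^{2/3}) E[X] diverges (above the triangle threshold p ~ 1/n).


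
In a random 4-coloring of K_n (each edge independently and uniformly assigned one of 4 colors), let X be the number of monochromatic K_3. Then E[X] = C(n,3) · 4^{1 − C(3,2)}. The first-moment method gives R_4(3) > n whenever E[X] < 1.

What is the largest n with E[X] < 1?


We need C(n, 3) · 4^{1 − 3} < 1, i.e. C(n, 3) < 4^{3 − 1} = 16.
Check values of n near the boundary:
  n = 3: C(3, 3) = 1; 1 < 16? YES
  n = 4: C(4, 3) = 4; 4 < 16? YES
  n = 5: C(5, 3) = 10; 10 < 16? YES
  n = 6: C(6, 3) = 20; 20 < 16? NO
  n = 7: C(7, 3) = 35; 35 < 16? NO
The largest n with C(n, 3) < 16 is n = 5 (where E[X] = 5/8 ≈ 0.6250000). Hence R_4(3) > 5, i.e. R_4(3) ≥ 6.

Largest n = 5; hence R_4(3) > 5.


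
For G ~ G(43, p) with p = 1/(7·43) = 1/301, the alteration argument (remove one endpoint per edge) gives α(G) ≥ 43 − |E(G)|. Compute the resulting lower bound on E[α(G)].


E[|E(G)|] = C(43, 2)·p = 903 · (1/301) = 3.
E[α(G)] ≥ n − E[|E(G)|] = 43 − 3 = 40.
Numerically: ≈ 40.00000.
(This is only a lower bound; the true E[α(G)] may be larger.)

E[α(G)] ≥ 40 ≈ 40.00000.


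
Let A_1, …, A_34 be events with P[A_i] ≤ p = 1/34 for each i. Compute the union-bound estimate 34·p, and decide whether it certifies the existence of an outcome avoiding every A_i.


Union bound: P[∪_{i=1}^{34} A_i] ≤ Σ_i P[A_i] ≤ 34·p = 34·(1/34) = 1.
Numerically: 1 ≈ 1.0000.
Is 1 < 1? NO.
Since the bound 1 is ≥ 1, the union bound is uninformative here; it does NOT by itself certify existence.

34·p = 1 ≈ 1.0000; existence NOT certified by the union bound.


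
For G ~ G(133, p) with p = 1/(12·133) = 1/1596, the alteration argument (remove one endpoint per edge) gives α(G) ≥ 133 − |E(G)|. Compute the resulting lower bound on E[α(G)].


E[|E(G)|] = C(133, 2)·p = 8778 · (1/1596) = 11/2.
E[α(G)] ≥ n − E[|E(G)|] = 133 − 11/2 = 255/2.
Numerically: ≈ 127.50000.
(This is only a lower bound; the true E[α(G)] may be larger.)

E[α(G)] ≥ 255/2 ≈ 127.50000.


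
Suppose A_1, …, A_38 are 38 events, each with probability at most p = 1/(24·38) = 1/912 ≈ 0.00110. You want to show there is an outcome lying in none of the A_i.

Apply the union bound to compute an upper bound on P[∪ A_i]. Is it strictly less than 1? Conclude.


Union bound: P[∪_{i=1}^{38} A_i] ≤ Σ_i P[A_i] ≤ 38·p = 38·(1/912) = 1/24.
Numerically: 1/24 ≈ 0.04167.
Is 1/24 < 1? YES.
Since P[∪ A_i] ≤ 1/24 < 1, the complement has P[∩ A_i^c] ≥ 1 − 1/24 = 23/24 > 0, so some outcome avoids every A_i.

38·p = 1/24 ≈ 0.04167; existence CERTIFIED by the union bound.


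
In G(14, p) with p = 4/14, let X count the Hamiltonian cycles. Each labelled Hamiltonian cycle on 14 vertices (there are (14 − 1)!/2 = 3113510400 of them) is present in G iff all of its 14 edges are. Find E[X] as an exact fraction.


K_14 has (14 − 1)!/2 = 3113510400 labelled Hamiltonian cycles.
For each such Hamiltonian cycle H, let X_H = 1 if all 14 edges of H are present in G. Then P[X_H = 1] = p^{14} = (2/7)^{14} = 16384/678223072849.
Summing the indicators: E[X] = Σ_H E[X_H] = 3113510400 · p^{14} = 3113510400 · 16384/678223072849 = 7287393484800/96889010407.
Numerically: E[X] ≈ 75.214.

E[X] = 3113510400 · (2/7)^{14} = 7287393484800/96889010407 ≈ 75.214.


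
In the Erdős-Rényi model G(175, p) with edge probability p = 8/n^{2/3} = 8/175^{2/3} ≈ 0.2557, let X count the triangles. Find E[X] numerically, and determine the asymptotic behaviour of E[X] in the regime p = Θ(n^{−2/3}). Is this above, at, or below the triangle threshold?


Number of potential triangles: C(175, 3) = 877975.
Each occurs with probability p³ ≈ (0.2557)³ ≈ 1.67183673e-02.
By linearity: E[X] = C(175, 3)·p³ ≈ 877975 · 1.67183673e-02 ≈ 14678.308571.
Since α = 2/3 < 1, p = c/n^{2/3} ≫ 1/n is above the triangle threshold p ~ 1/n. Asymptotically E[X] ~ (c³/6)·n^{3(1−α)} = (8³/6)·n^{1} → ∞; triangles are abundant w.h.p.

E[X] ≈ 14678.308571; in regime p = Θ(1/n^{2/3}) E[X] diverges (above the triangle threshold p ~ 1/n).


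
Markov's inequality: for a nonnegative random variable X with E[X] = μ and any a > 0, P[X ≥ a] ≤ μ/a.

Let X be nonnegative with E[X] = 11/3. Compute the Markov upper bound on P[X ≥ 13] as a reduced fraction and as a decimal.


μ = E[X] = 11/3, a = 13.
Markov: P[X ≥ 13] ≤ μ/a = (11/3)/13 = 11/39.
Numerically: ≈ 0.2821.
(Since a = 13 > μ = 3.6667, the bound 11/39 is < 1 and informative.)

P[X ≥ 13] ≤ 11/39 ≈ 0.2821.


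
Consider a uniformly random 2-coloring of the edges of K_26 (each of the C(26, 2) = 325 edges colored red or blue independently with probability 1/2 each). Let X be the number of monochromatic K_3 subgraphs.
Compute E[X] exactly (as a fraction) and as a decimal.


Let X = Σ_S X_S over the C(26, 3) = 2600 subsets S of size 3, where X_S = 1 if the K_3 on S is monochromatic.
For a fixed S, the K_3 on S has C(3, 2) = 3 edges. P[all 3 edges red] = (1/2)^3, and likewise for blue, so P[monochromatic] = 2·(1/2)^3 = 2^{1 − 3} = 1/4.
Summing: E[X] = C(26, 3) · 2^{1 − 3} = 2600 · 1/4 = 650.
Numerically: E[X] ≈ 650.000000.

E[X] = C(26,3)·2^(1−C(3,2)) = 650 ≈ 650.000000.


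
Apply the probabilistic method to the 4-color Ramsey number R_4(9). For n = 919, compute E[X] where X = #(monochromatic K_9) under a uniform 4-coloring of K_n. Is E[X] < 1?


E[X] = C(919, 9) · 4^{1 − 36} = 1238828681639563077558 · 4^{−35} = 1238828681639563077558/1180591620717411303424.
As a reduced fraction: E[X] = 619414340819781538779/590295810358705651712 ≈ 1.0493.
Is E[X] < 1? NO.
Since E[X] ≥ 1, the first-moment bound is inconclusive at n = 919; it does NOT by itself certify R_4(9) > 919.

E[X] = 619414340819781538779/590295810358705651712 ≈ 1.0493; E[X] ≥ 1; first-moment method inconclusive here.


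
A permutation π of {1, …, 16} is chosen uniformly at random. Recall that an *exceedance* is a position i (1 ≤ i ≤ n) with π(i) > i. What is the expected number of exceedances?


Write X = Σ_{i=1}^{16} X_i, where X_i = 1_{π(i) > i}.
For each fixed i, π(i) is uniform over {1, …, 16} (marginal of a uniform permutation), so P[π(i) > i] = (n − i)/n. Summing: Σ_{i=1}^{16} (n − i)/n = (0 + 1 + … + 15)/16 = 16(16 − 1)/(2·16) = (16 − 1)/2.
Hence E[X] = Σ_{i=1}^{16} (16 − i)/16 = 15/2 ≈ 7.50000.

E[X] = 15/2 = 7.50000.


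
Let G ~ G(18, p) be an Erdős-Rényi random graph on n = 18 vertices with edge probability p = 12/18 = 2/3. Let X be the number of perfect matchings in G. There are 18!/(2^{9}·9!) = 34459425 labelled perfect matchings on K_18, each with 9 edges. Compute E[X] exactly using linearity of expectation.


K_18 has 18!/(2^{9}·9!) = 34459425 labelled perfect matchings.
For each such perfect matching H, let X_H = 1 if all 9 edges of H are present in G. Then P[X_H = 1] = p^{9} = (2/3)^{9} = 512/19683.
By linearity of expectation: E[X] = Σ_H E[X_H] = 34459425 · p^{9} = 34459425 · 512/19683 = 217817600/243.
Numerically: E[X] ≈ 8.964e+05.

E[X] = 34459425 · (2/3)^{9} = 217817600/243 ≈ 8.964e+05.


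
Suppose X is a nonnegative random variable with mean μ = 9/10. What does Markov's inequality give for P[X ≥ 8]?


μ = E[X] = 9/10, a = 8.
Markov: P[X ≥ 8] ≤ μ/a = (9/10)/8 = 9/80.
Numerically: ≈ 0.113.
(Since a = 8 > μ = 0.900, the bound 9/80 is < 1 and informative.)

P[X ≥ 8] ≤ 9/80 ≈ 0.113.


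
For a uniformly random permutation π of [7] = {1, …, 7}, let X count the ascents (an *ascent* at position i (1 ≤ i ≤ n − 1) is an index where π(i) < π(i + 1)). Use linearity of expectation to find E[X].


Write X = Σ X_I over i = 1, …, 6, with X_I the indicator of one ascent.
There are 6 indicators.
For each fixed i, the pair (π(i), π(i+1)) is a uniformly random ordered pair of distinct values from {1, …, 7}; by symmetry P[π(i) < π(i+1)] = 1/2.
By linearity: E[X] = 6 · (1/2) = (7 − 1) · (1/2) = 3 ≈ 3.000.

E[X] = 3 = 3.000.


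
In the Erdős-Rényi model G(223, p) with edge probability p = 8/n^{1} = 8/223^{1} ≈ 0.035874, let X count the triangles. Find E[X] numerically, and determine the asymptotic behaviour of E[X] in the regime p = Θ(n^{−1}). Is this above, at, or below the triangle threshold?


Number of potential triangles: C(223, 3) = 1823471.
Each occurs with probability p³ ≈ (0.035874)³ ≈ 4.6169521e-05.
By linearity: E[X] = C(223, 3)·p³ ≈ 1823471 · 4.6169521e-05 ≈ 84.18878.
Here α = 1, so p = 8/n is exactly at the triangle threshold p ~ 1/n. Asymptotically E[X] → c³/6 = 8³/6 = 256/3 ≈ 85.33333, a bounded constant. In this regime the triangle count is asymptotically Poisson(c³/6).

E[X] ≈ 84.18878; in regime p = Θ(1/n^{1}) E[X] stays bounded (at the triangle threshold p ~ 1/n).


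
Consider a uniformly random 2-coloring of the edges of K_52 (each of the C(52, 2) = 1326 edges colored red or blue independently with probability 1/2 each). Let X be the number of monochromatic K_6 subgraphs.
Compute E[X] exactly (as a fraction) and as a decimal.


Let X = Σ_S X_S over the C(52, 6) = 20358520 subsets S of size 6, where X_S = 1 if the K_6 on S is monochromatic.
For a fixed S, the K_6 on S has C(6, 2) = 15 edges. P[all 15 edges red] = (1/2)^15, and likewise for blue, so P[monochromatic] = 2·(1/2)^15 = 2^{1 − 15} = 1/16384.
Summing: E[X] = C(52, 6) · 2^{1 − 15} = 20358520 · 1/16384 = 2544815/2048.
Numerically: E[X] ≈ 1242.585.

E[X] = C(52,6)·2^(1−C(6,2)) = 2544815/2048 ≈ 1242.585.


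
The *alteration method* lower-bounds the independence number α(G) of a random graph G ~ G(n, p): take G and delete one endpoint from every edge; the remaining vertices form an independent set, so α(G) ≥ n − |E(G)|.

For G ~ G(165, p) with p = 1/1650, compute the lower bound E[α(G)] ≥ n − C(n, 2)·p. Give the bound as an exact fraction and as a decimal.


E[|E(G)|] = C(165, 2)·p = 13530 · (1/1650) = 41/5.
E[α(G)] ≥ n − E[|E(G)|] = 165 − 41/5 = 784/5.
Numerically: ≈ 156.8000.
(This is only a lower bound; the true E[α(G)] may be larger.)

E[α(G)] ≥ 784/5 ≈ 156.8000.


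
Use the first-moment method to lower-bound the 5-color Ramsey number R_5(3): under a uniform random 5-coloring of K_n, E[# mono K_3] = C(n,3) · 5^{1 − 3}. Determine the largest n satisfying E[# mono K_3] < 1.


We need C(n, 3) · 5^{1 − 3} < 1, i.e. C(n, 3) < 5^{3 − 1} = 25.
Check values of n near the boundary:
  n = 4: C(4, 3) = 4; 4 < 25? YES
  n = 5: C(5, 3) = 10; 10 < 25? YES
  n = 6: C(6, 3) = 20; 20 < 25? YES
  n = 7: C(7, 3) = 35; 35 < 25? NO
  n = 8: C(8, 3) = 56; 56 < 25? NO
The largest n with C(n, 3) < 25 is n = 6 (where E[X] = 4/5 ≈ 0.800000). Hence R_5(3) > 6, i.e. R_5(3) ≥ 7.

Largest n = 6; hence R_5(3) > 6.


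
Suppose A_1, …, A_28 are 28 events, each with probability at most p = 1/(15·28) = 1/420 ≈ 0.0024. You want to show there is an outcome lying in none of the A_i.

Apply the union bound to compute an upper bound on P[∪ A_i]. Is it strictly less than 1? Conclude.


Union bound: P[∪_{i=1}^{28} A_i] ≤ Σ_i P[A_i] ≤ 28·p = 28·(1/420) = 1/15.
Numerically: 1/15 ≈ 0.0667.
Is 1/15 < 1? YES.
Since P[∪ A_i] ≤ 1/15 < 1, the complement has P[∩ A_i^c] ≥ 1 − 1/15 = 14/15 > 0, so some outcome avoids every A_i.

28·p = 1/15 ≈ 0.0667; existence CERTIFIED by the union bound.


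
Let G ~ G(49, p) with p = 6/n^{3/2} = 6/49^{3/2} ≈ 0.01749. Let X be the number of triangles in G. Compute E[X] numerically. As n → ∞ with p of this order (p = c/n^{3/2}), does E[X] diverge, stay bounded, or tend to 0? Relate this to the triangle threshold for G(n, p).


Number of potential triangles: C(49, 3) = 18424.
Each occurs with probability p³ ≈ (0.01749)³ ≈ 5.352681e-06.
By linearity: E[X] = C(49, 3)·p³ ≈ 18424 · 5.352681e-06 ≈ 0.0986.
Since α = 3/2 > 1, p = c/n^{3/2} = o(1/n) is below the triangle threshold p ~ 1/n. Asymptotically E[X] ~ (c³/6)·n^{3(1−α)} = (6³/6)·n^{-1.5} → 0, so by Markov's inequality G has no triangles w.h.p.

E[X] ≈ 0.0986; in regime p = Θ(1/n^{3/2}) E[X] tends to 0 (below the triangle threshold p ~ 1/n).


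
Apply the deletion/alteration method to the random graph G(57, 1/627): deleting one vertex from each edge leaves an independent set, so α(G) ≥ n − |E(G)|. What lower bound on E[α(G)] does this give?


E[|E(G)|] = C(57, 2)·p = 1596 · (1/627) = 28/11.
E[α(G)] ≥ n − E[|E(G)|] = 57 − 28/11 = 599/11.
Numerically: ≈ 54.45455.
(This is only a lower bound; the true E[α(G)] may be larger.)

E[α(G)] ≥ 599/11 ≈ 54.45455.


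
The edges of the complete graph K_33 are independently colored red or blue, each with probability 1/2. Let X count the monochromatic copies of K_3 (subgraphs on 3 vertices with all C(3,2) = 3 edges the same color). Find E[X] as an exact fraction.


Let X = Σ_S X_S over the C(33, 3) = 5456 subsets S of size 3, where X_S = 1 if the K_3 on S is monochromatic.
For a fixed S, the K_3 on S has C(3, 2) = 3 edges. P[all 3 edges red] = (1/2)^3, and likewise for blue, so P[monochromatic] = 2·(1/2)^3 = 2^{1 − 3} = 1/4.
By linearity: E[X] = C(33, 3) · 2^{1 − 3} = 5456 · 1/4 = 1364.
Numerically: E[X] ≈ 1364.0000.

E[X] = C(33,3)·2^(1−C(3,2)) = 1364 ≈ 1364.0000.


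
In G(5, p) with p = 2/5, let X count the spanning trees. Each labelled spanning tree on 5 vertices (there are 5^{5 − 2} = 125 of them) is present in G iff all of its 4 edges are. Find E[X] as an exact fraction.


K_5 has 5^{5 − 2} = 125 labelled spanning trees.
For each such spanning tree H, let X_H = 1 if all 4 edges of H are present in G. Then P[X_H = 1] = p^{4} = (2/5)^{4} = 16/625.
By linearity of expectation: E[X] = Σ_H E[X_H] = 125 · p^{4} = 125 · 16/625 = 16/5.
Numerically: E[X] ≈ 3.2.

E[X] = 125 · (2/5)^{4} = 16/5 ≈ 3.2.


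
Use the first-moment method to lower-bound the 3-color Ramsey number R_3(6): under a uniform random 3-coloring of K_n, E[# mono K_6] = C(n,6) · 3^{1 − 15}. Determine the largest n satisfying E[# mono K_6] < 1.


We need C(n, 6) · 3^{1 − 15} < 1, i.e. C(n, 6) < 3^{15 − 1} = 4782969.
Check values of n near the boundary:
  n = 40: C(40, 6) = 3838380; 3838380 < 4782969? YES
  n = 41: C(41, 6) = 4496388; 4496388 < 4782969? YES
  n = 42: C(42, 6) = 5245786; 5245786 < 4782969? NO
  n = 43: C(43, 6) = 6096454; 6096454 < 4782969? NO
  n = 44: C(44, 6) = 7059052; 7059052 < 4782969? NO
The largest n with C(n, 6) < 4782969 is n = 41 (where E[X] = 1498796/1594323 ≈ 0.9401). Hence R_3(6) > 41, i.e. R_3(6) ≥ 42.

Largest n = 41; hence R_3(6) > 41.


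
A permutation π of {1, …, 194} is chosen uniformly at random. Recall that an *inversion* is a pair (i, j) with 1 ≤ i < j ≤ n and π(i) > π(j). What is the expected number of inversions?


Write X = Σ X_I over the C(194, 2) = 18721 pairs i < j, with X_I the indicator of one inversion.
There are 18721 indicators.
For each fixed pair i < j, the values π(i) and π(j) are two distinct elements of {1, …, 194} in uniformly random order; by symmetry P[π(i) > π(j)] = 1/2.
By linearity: E[X] = 18721 · (1/2) = C(194, 2) · (1/2) = 18721/2 = 18721/2 ≈ 9360.50000.

E[X] = 18721/2 = 9360.50000.


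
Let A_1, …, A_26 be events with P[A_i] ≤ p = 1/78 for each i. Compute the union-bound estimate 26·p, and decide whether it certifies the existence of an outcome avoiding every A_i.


Union bound: P[∪_{i=1}^{26} A_i] ≤ Σ_i P[A_i] ≤ 26·p = 26·(1/78) = 1/3.
Numerically: 1/3 ≈ 0.3333333.
Is 1/3 < 1? YES.
Since P[∪ A_i] ≤ 1/3 < 1, the complement has P[∩ A_i^c] ≥ 1 − 1/3 = 2/3 > 0, so some outcome avoids every A_i.

26·p = 1/3 ≈ 0.3333333; existence CERTIFIED by the union bound.


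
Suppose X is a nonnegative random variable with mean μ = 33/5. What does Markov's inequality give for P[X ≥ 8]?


μ = E[X] = 33/5, a = 8.
Markov: P[X ≥ 8] ≤ μ/a = (33/5)/8 = 33/40.
Numerically: ≈ 0.8250.
(Since a = 8 > μ = 6.6000, the bound 33/40 is < 1 and informative.)

P[X ≥ 8] ≤ 33/40 ≈ 0.8250.


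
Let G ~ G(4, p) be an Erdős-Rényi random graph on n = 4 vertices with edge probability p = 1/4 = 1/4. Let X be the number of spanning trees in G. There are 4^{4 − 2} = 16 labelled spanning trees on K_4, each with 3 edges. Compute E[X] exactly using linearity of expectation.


K_4 has 4^{4 − 2} = 16 labelled spanning trees.
For each such spanning tree H, let X_H = 1 if all 3 edges of H are present in G. Then P[X_H = 1] = p^{3} = (1/4)^{3} = 1/64.
By linearity: E[X] = Σ_H E[X_H] = 16 · p^{3} = 16 · 1/64 = 1/4.
Numerically: E[X] ≈ 0.25.

E[X] = 16 · (1/4)^{3} = 1/4 ≈ 0.25.


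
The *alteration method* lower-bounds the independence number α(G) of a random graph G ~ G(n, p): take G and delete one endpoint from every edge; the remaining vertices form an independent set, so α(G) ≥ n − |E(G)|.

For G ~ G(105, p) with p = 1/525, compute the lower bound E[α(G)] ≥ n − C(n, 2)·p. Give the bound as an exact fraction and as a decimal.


E[|E(G)|] = C(105, 2)·p = 5460 · (1/525) = 52/5.
E[α(G)] ≥ n − E[|E(G)|] = 105 − 52/5 = 473/5.
Numerically: ≈ 94.600000.
(This is only a lower bound; the true E[α(G)] may be larger.)

E[α(G)] ≥ 473/5 ≈ 94.600000.


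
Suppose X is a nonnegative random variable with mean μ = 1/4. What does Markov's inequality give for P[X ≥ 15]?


μ = E[X] = 1/4, a = 15.
Markov: P[X ≥ 15] ≤ μ/a = (1/4)/15 = 1/60.
Numerically: ≈ 0.016667.
(Since a = 15 > μ = 0.250000, the bound 1/60 is < 1 and informative.)

P[X ≥ 15] ≤ 1/60 ≈ 0.016667.


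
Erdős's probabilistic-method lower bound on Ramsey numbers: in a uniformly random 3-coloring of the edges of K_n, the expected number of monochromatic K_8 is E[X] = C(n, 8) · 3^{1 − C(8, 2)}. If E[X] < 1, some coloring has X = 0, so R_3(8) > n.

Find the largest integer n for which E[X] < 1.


We need C(n, 8) · 3^{1 − 28} < 1, i.e. C(n, 8) < 3^{28 − 1} = 7625597484987.
Check values of n near the boundary:
  n = 154: C(154, 8) = 6521818990995; 6521818990995 < 7625597484987? YES
  n = 155: C(155, 8) = 6876747915675; 6876747915675 < 7625597484987? YES
  n = 156: C(156, 8) = 7248464019225; 7248464019225 < 7625597484987? YES
  n = 157: C(157, 8) = 7637643295425; 7637643295425 < 7625597484987? NO
The largest n with C(n, 8) < 7625597484987 is n = 156 (where E[X] = 805384891025/847288609443 ≈ 0.951). Hence R_3(8) > 156, i.e. R_3(8) ≥ 157.

Largest n = 156; hence R_3(8) > 156.


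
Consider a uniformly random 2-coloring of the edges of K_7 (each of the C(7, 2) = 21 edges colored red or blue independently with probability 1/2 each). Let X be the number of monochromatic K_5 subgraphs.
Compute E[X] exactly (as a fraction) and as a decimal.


Let X = Σ_S X_S over the C(7, 5) = 21 subsets S of size 5, where X_S = 1 if the K_5 on S is monochromatic.
For a fixed S, the K_5 on S has C(5, 2) = 10 edges. P[all 10 edges red] = (1/2)^10, and likewise for blue, so P[monochromatic] = 2·(1/2)^10 = 2^{1 − 10} = 1/512.
Summing: E[X] = C(7, 5) · 2^{1 − 10} = 21 · 1/512 = 21/512.
Numerically: E[X] ≈ 0.04102.

E[X] = C(7,5)·2^(1−C(5,2)) = 21/512 ≈ 0.04102.


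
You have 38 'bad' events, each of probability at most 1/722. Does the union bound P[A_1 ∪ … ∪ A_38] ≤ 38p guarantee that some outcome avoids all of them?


Union bound: P[∪_{i=1}^{38} A_i] ≤ Σ_i P[A_i] ≤ 38·p = 38·(1/722) = 1/19.
Numerically: 1/19 ≈ 0.05263.
Is 1/19 < 1? YES.
Since P[∪ A_i] ≤ 1/19 < 1, the complement has P[∩ A_i^c] ≥ 1 − 1/19 = 18/19 > 0, so some outcome avoids every A_i.

38·p = 1/19 ≈ 0.05263; existence CERTIFIED by the union bound.


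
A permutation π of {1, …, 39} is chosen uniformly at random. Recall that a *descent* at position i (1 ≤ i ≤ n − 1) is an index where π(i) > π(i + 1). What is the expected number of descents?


Write X = Σ X_I over i = 1, …, 38, with X_I the indicator of one descent.
There are 38 indicators.
For each fixed i, the pair (π(i), π(i+1)) is a uniformly random ordered pair of distinct values from {1, …, 39}; by symmetry P[π(i) > π(i+1)] = 1/2.
By linearity: E[X] = 38 · (1/2) = (39 − 1) · (1/2) = 19 ≈ 19.0000.

E[X] = 19 = 19.0000.


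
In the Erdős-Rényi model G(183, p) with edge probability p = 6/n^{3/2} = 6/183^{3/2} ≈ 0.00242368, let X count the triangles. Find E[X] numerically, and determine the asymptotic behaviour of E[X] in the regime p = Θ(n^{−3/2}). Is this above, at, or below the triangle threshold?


Number of potential triangles: C(183, 3) = 1004731.
Each occurs with probability p³ ≈ (0.00242368)³ ≈ 1.42371758e-08.
By linearity: E[X] = C(183, 3)·p³ ≈ 1004731 · 1.42371758e-08 ≈ 0.014305.
Since α = 3/2 > 1, p = c/n^{3/2} = o(1/n) is below the triangle threshold p ~ 1/n. Asymptotically E[X] ~ (c³/6)·n^{3(1−α)} = (6³/6)·n^{-1.5} → 0, so by Markov's inequality G has no triangles w.h.p.

E[X] ≈ 0.014305; in regime p = Θ(1/n^{3/2}) E[X] tends to 0 (below the triangle threshold p ~ 1/n).


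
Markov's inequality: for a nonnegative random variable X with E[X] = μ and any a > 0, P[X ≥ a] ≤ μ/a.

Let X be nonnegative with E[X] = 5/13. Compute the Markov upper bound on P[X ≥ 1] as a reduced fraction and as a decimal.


μ = E[X] = 5/13, a = 1.
Markov: P[X ≥ 1] ≤ μ/a = (5/13)/1 = 5/13.
Numerically: ≈ 0.384615.
(Since a = 1 > μ = 0.384615, the bound 5/13 is < 1 and informative.)

P[X ≥ 1] ≤ 5/13 ≈ 0.384615.


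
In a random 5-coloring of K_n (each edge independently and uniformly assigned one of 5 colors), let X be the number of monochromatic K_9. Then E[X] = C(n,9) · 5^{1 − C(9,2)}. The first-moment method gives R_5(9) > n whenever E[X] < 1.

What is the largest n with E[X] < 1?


We need C(n, 9) · 5^{1 − 36} < 1, i.e. C(n, 9) < 5^{36 − 1} = 2910383045673370361328125.
Check values of n near the boundary:
  n = 2165: C(2165, 9) = 2832220612024886803272630; 2832220612024886803272630 < 2910383045673370361328125? YES
  n = 2166: C(2166, 9) = 2844037944203015677277940; 2844037944203015677277940 < 2910383045673370361328125? YES
  n = 2167: C(2167, 9) = 2855899084841489792706810; 2855899084841489792706810 < 2910383045673370361328125? YES
  n = 2168: C(2168, 9) = 2867804175977929537095120; 2867804175977929537095120 < 2910383045673370361328125? YES
  n = 2169: C(2169, 9) = 2879753360044504243499683; 2879753360044504243499683 < 2910383045673370361328125? YES
  n = 2170: C(2170, 9) = 2891746779868845075610510; 2891746779868845075610510 < 2910383045673370361328125? YES
  n = 2171: C(2171, 9) = 2903784578674959601827205; 2903784578674959601827205 < 2910383045673370361328125? YES
  n = 2172: C(2172, 9) = 2915866900084148060642020; 2915866900084148060642020 < 2910383045673370361328125? NO
  n = 2173: C(2173, 9) = 2927993888115921319674265; 2927993888115921319674265 < 2910383045673370361328125? NO
  n = 2174: C(2174, 9) = 2940165687188920530702934; 2940165687188920530702934 < 2910383045673370361328125? NO
The largest n with C(n, 9) < 2910383045673370361328125 is n = 2171 (where E[X] = 580756915734991920365441/582076609134674072265625 ≈ 0.998). Hence R_5(9) > 2171, i.e. R_5(9) ≥ 2172.

Largest n = 2171; hence R_5(9) > 2171.


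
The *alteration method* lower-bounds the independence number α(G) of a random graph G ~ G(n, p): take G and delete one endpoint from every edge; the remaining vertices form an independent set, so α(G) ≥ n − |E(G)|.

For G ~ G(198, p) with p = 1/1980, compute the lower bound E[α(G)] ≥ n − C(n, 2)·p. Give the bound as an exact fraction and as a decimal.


E[|E(G)|] = C(198, 2)·p = 19503 · (1/1980) = 197/20.
E[α(G)] ≥ n − E[|E(G)|] = 198 − 197/20 = 3763/20.
Numerically: ≈ 188.1500.
(This is only a lower bound; the true E[α(G)] may be larger.)

E[α(G)] ≥ 3763/20 ≈ 188.1500.


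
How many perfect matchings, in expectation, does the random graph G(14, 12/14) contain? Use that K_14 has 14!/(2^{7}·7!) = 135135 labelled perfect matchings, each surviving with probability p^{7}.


K_14 has 14!/(2^{7}·7!) = 135135 labelled perfect matchings.
For each such perfect matching H, let X_H = 1 if all 7 edges of H are present in G. Then P[X_H = 1] = p^{7} = (6/7)^{7} = 279936/823543.
By linearity: E[X] = Σ_H E[X_H] = 135135 · p^{7} = 135135 · 279936/823543 = 5404164480/117649.
Numerically: E[X] ≈ 45934.6.

E[X] = 135135 · (6/7)^{7} = 5404164480/117649 ≈ 45934.6.


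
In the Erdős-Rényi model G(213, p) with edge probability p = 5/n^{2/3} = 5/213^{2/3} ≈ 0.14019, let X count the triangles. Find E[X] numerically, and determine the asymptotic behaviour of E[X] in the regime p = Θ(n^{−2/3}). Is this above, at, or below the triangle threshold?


Number of potential triangles: C(213, 3) = 1587986.
Each occurs with probability p³ ≈ (0.14019)³ ≈ 2.7551853e-03.
By linearity: E[X] = C(213, 3)·p³ ≈ 1587986 · 2.7551853e-03 ≈ 4375.19562.
Since α = 2/3 < 1, p = c/n^{2/3} ≫ 1/n is above the triangle threshold p ~ 1/n. Asymptotically E[X] ~ (c³/6)·n^{3(1−α)} = (5³/6)·n^{1} → ∞; triangles are abundant w.h.p.

E[X] ≈ 4375.19562; in regime p = Θ(1/n^{2/3}) E[X] diverges (above the triangle threshold p ~ 1/n).


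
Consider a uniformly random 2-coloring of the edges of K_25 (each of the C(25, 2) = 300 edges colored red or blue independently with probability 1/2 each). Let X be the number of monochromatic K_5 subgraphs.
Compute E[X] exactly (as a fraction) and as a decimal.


Let X = Σ_S X_S over the C(25, 5) = 53130 subsets S of size 5, where X_S = 1 if the K_5 on S is monochromatic.
For a fixed S, the K_5 on S has C(5, 2) = 10 edges. P[all 10 edges red] = (1/2)^10, and likewise for blue, so P[monochromatic] = 2·(1/2)^10 = 2^{1 − 10} = 1/512.
By linearity of expectation: E[X] = C(25, 5) · 2^{1 − 10} = 53130 · 1/512 = 26565/256.
Numerically: E[X] ≈ 103.76953.

E[X] = C(25,5)·2^(1−C(5,2)) = 26565/256 ≈ 103.76953.


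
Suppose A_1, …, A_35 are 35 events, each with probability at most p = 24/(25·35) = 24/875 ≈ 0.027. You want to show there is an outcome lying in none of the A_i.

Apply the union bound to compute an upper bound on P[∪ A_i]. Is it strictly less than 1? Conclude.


Union bound: P[∪_{i=1}^{35} A_i] ≤ Σ_i P[A_i] ≤ 35·p = 35·(24/875) = 24/25.
Numerically: 24/25 ≈ 0.960.
Is 24/25 < 1? YES.
Since P[∪ A_i] ≤ 24/25 < 1, the complement has P[∩ A_i^c] ≥ 1 − 24/25 = 1/25 > 0, so some outcome avoids every A_i.

35·p = 24/25 ≈ 0.960; existence CERTIFIED by the union bound.


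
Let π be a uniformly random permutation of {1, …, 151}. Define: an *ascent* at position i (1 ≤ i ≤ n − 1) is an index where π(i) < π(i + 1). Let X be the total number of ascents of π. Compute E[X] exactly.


Write X = Σ X_I over i = 1, …, 150, with X_I the indicator of one ascent.
There are 150 indicators.
For each fixed i, the pair (π(i), π(i+1)) is a uniformly random ordered pair of distinct values from {1, …, 151}; by symmetry P[π(i) < π(i+1)] = 1/2.
By linearity: E[X] = 150 · (1/2) = (151 − 1) · (1/2) = 75 ≈ 75.00000.

E[X] = 75 = 75.00000.


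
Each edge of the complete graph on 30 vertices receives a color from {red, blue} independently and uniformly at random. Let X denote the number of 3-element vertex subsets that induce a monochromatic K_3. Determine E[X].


Let X = Σ_S X_S over the C(30, 3) = 4060 subsets S of size 3, where X_S = 1 if the K_3 on S is monochromatic.
For a fixed S, the K_3 on S has C(3, 2) = 3 edges. P[all 3 edges red] = (1/2)^3, and likewise for blue, so P[monochromatic] = 2·(1/2)^3 = 2^{1 − 3} = 1/4.
By linearity of expectation: E[X] = C(30, 3) · 2^{1 − 3} = 4060 · 1/4 = 1015.
Numerically: E[X] ≈ 1015.0000.

E[X] = C(30,3)·2^(1−C(3,2)) = 1015 ≈ 1015.0000.


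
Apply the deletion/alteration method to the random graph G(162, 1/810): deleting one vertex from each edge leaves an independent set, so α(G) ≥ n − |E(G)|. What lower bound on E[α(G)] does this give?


E[|E(G)|] = C(162, 2)·p = 13041 · (1/810) = 161/10.
E[α(G)] ≥ n − E[|E(G)|] = 162 − 161/10 = 1459/10.
Numerically: ≈ 145.900000.
(This is only a lower bound; the true E[α(G)] may be larger.)

E[α(G)] ≥ 1459/10 ≈ 145.900000.


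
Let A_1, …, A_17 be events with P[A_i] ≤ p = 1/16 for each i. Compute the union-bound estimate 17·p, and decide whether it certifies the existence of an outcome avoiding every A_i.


Union bound: P[∪_{i=1}^{17} A_i] ≤ Σ_i P[A_i] ≤ 17·p = 17·(1/16) = 17/16.
Numerically: 17/16 ≈ 1.062500.
Is 17/16 < 1? NO.
Since the bound 17/16 is ≥ 1, the union bound is uninformative here; it does NOT by itself certify existence.

17·p = 17/16 ≈ 1.062500; existence NOT certified by the union bound.


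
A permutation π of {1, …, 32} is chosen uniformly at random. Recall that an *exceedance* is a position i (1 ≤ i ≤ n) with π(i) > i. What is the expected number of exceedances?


Write X = Σ_{i=1}^{32} X_i, where X_i = 1_{π(i) > i}.
For each fixed i, π(i) is uniform over {1, …, 32} (marginal of a uniform permutation), so P[π(i) > i] = (n − i)/n. Summing: Σ_{i=1}^{32} (n − i)/n = (0 + 1 + … + 31)/32 = 32(32 − 1)/(2·32) = (32 − 1)/2.
Hence E[X] = Σ_{i=1}^{32} (32 − i)/32 = 31/2 ≈ 15.500000.

E[X] = 31/2 = 15.500000.


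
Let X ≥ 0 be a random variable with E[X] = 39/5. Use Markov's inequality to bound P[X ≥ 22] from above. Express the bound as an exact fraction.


μ = E[X] = 39/5, a = 22.
Markov: P[X ≥ 22] ≤ μ/a = (39/5)/22 = 39/110.
Numerically: ≈ 0.355.
(Since a = 22 > μ = 7.800, the bound 39/110 is < 1 and informative.)

P[X ≥ 22] ≤ 39/110 ≈ 0.355.


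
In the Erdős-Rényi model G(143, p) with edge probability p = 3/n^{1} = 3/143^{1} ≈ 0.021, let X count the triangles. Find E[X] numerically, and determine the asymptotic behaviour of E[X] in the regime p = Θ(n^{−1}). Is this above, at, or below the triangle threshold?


Number of potential triangles: C(143, 3) = 477191.
Each occurs with probability p³ ≈ (0.021)³ ≈ 9.23327e-06.
By linearity: E[X] = C(143, 3)·p³ ≈ 477191 · 9.23327e-06 ≈ 4.406.
Here α = 1, so p = 3/n is exactly at the triangle threshold p ~ 1/n. Asymptotically E[X] → c³/6 = 3³/6 = 9/2 ≈ 4.500, a bounded constant. In this regime the triangle count is asymptotically Poisson(c³/6).

E[X] ≈ 4.406; in regime p = Θ(1/n^{1}) E[X] stays bounded (at the triangle threshold p ~ 1/n).


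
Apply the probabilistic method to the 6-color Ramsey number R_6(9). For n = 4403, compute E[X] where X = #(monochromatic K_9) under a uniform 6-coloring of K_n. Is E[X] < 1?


E[X] = C(4403, 9) · 6^{1 − 36} = 1699894433046281918452233150 · 6^{−35} = 1699894433046281918452233150/1719070799748422591028658176.
As a reduced fraction: E[X] = 283315738841046986408705525/286511799958070431838109696 ≈ 0.989.
Is E[X] < 1? YES.
Since E[X] < 1, there exists a 6-coloring of K_{4403} with no monochromatic K_9; hence R_6(9) > 4403.

E[X] = 283315738841046986408705525/286511799958070431838109696 ≈ 0.989; E[X] < 1, so R_6(9) > 4403.


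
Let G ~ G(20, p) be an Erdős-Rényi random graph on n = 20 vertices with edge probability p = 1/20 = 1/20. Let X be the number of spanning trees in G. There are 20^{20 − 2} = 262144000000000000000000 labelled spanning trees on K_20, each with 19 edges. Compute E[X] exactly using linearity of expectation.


K_20 has 20^{20 − 2} = 262144000000000000000000 labelled spanning trees.
For each such spanning tree H, let X_H = 1 if all 19 edges of H are present in G. Then P[X_H = 1] = p^{19} = (1/20)^{19} = 1/5242880000000000000000000.
By linearity: E[X] = Σ_H E[X_H] = 262144000000000000000000 · p^{19} = 262144000000000000000000 · 1/5242880000000000000000000 = 1/20.
Numerically: E[X] ≈ 0.05.

E[X] = 262144000000000000000000 · (1/20)^{19} = 1/20 ≈ 0.05.


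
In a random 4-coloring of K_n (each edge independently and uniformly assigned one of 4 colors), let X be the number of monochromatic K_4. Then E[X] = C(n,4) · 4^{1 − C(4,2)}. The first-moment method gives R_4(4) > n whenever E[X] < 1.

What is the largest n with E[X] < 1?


We need C(n, 4) · 4^{1 − 6} < 1, i.e. C(n, 4) < 4^{6 − 1} = 1024.
Check values of n near the boundary:
  n = 12: C(12, 4) = 495; 495 < 1024? YES
  n = 13: C(13, 4) = 715; 715 < 1024? YES
  n = 14: C(14, 4) = 1001; 1001 < 1024? YES
  n = 15: C(15, 4) = 1365; 1365 < 1024? NO
  n = 16: C(16, 4) = 1820; 1820 < 1024? NO
The largest n with C(n, 4) < 1024 is n = 14 (where E[X] = 1001/1024 ≈ 0.9775391). Hence R_4(4) > 14, i.e. R_4(4) ≥ 15.

Largest n = 14; hence R_4(4) > 14.
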